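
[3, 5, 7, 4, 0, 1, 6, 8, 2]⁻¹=[4, 5, 8, 0, 3, 1, 6, 2, 7]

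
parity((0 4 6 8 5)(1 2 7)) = even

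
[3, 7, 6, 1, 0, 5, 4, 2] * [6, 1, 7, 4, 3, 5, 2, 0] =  [4, 0, 2, 1, 6, 5, 3, 7]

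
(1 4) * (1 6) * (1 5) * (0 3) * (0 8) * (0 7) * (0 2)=(0 3 8 7 2)(1 4 6 5)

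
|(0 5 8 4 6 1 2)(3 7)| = 14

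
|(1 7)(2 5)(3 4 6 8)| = 4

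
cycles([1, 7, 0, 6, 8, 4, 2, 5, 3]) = (0 1 7 5 4 8 3 6 2) 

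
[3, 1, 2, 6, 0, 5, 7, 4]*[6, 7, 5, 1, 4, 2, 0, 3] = [1, 7, 5, 0, 6, 2, 3, 4]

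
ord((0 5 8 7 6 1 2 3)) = 8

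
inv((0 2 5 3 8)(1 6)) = (0 8 3 5 2)(1 6)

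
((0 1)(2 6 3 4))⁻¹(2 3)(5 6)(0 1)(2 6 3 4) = (3 5)(4 6)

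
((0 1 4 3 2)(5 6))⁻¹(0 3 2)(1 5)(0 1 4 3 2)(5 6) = (0 1 2)(4 6)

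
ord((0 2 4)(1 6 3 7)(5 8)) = 12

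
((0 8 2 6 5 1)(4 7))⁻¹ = (0 1 5 6 2 8)(4 7)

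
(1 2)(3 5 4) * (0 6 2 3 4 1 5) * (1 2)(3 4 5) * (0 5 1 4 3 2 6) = (1 3 5 6 4)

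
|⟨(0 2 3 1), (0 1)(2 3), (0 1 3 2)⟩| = 8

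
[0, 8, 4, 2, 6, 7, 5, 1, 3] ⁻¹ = [0, 7, 3, 8, 2, 6, 4, 5, 1] 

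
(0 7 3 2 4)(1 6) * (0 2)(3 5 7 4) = (0 4 2 3)(1 6)(5 7)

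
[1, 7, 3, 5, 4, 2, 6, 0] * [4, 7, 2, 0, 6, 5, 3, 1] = [7, 1, 0, 5, 6, 2, 3, 4]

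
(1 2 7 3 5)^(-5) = ()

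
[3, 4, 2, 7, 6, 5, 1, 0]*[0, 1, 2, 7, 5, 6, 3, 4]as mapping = [0→7, 1→5, 2→2, 3→4, 4→3, 5→6, 6→1, 7→0]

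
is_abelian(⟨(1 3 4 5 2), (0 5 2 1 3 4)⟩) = no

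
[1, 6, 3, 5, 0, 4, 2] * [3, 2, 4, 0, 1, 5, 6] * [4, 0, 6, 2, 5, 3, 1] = [6, 1, 4, 3, 2, 0, 5]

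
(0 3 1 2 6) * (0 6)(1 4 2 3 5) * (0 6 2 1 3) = (0 5 3 4 1)(2 6)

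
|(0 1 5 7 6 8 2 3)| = 8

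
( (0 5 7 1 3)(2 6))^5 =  (2 6)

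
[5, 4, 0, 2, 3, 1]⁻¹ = [2, 5, 3, 4, 1, 0]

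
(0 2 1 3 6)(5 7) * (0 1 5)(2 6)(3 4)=(0 6 1 4 3 2 5 7)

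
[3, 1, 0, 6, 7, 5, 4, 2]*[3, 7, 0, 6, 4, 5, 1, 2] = [6, 7, 3, 1, 2, 5, 4, 0]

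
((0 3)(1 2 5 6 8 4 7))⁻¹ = (0 3)(1 7 4 8 6 5 2)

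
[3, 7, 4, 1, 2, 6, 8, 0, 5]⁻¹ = [7, 3, 4, 0, 2, 8, 5, 1, 6]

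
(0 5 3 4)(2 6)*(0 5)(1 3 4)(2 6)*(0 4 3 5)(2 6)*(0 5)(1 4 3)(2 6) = (0 3 4 5 1)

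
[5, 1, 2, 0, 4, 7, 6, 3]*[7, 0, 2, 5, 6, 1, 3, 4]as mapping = [0→1, 1→0, 2→2, 3→7, 4→6, 5→4, 6→3, 7→5]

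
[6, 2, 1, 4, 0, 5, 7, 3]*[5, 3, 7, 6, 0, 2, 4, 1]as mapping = [0→4, 1→7, 2→3, 3→0, 4→5, 5→2, 6→1, 7→6]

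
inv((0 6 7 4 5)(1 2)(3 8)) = (0 5 4 7 6)(1 2)(3 8)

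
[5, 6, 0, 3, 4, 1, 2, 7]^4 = [2, 5, 6, 3, 4, 0, 1, 7]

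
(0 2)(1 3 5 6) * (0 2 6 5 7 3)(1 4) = (0 6 4 1)(3 7)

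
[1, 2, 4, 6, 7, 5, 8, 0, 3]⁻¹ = [7, 0, 1, 8, 2, 5, 3, 4, 6]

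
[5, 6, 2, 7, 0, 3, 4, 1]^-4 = [7, 0, 2, 6, 3, 1, 5, 4]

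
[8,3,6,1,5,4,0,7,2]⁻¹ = [6,3,8,1,5,4,2,7,0]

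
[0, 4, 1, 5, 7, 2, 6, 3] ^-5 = [0, 4, 1, 5, 7, 2, 6, 3] 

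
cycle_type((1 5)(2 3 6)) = 2.3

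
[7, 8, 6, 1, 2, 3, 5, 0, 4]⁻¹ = [7, 3, 4, 5, 8, 6, 2, 0, 1]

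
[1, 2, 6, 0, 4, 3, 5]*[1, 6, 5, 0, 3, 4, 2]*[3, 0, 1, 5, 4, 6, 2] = [2, 6, 1, 0, 5, 3, 4]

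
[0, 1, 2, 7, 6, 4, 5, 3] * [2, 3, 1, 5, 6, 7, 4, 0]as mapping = [0→2, 1→3, 2→1, 3→0, 4→4, 5→6, 6→7, 7→5]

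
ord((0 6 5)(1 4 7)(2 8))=6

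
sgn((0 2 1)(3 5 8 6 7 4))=-1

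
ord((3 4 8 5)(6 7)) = 4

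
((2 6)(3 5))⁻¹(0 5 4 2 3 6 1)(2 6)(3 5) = (0 3 4 6 5 2 1)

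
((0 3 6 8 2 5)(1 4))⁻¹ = (0 5 2 8 6 3)(1 4)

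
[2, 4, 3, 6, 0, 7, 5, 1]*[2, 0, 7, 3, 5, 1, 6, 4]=[7, 5, 3, 6, 2, 4, 1, 0]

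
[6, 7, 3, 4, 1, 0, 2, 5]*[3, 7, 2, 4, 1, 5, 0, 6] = [0, 6, 4, 1, 7, 3, 2, 5]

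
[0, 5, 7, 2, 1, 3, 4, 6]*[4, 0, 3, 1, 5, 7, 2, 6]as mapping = [0→4, 1→7, 2→6, 3→3, 4→0, 5→1, 6→5, 7→2]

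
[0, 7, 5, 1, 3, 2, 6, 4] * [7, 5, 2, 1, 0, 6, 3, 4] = [7, 4, 6, 5, 1, 2, 3, 0]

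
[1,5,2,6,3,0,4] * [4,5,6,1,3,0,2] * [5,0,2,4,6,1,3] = [1,5,3,2,0,6,4]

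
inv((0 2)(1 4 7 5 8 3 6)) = (0 2)(1 6 3 8 5 7 4)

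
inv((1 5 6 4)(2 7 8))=(1 4 6 5)(2 8 7)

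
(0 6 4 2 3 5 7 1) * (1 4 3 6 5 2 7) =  (0 5 1)(2 6 3)(4 7)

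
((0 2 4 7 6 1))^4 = (0 6 4)(1 7 2)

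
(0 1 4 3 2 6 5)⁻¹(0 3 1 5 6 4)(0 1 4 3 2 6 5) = (0 5 3 1 2 4)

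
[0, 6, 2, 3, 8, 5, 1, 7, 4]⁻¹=[0, 6, 2, 3, 8, 5, 1, 7, 4]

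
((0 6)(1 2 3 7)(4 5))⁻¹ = (0 6)(1 7 3 2)(4 5)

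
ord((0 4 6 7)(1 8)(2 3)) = 4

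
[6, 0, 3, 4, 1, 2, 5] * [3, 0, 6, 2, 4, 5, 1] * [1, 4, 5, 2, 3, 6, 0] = [4, 2, 5, 3, 1, 0, 6] 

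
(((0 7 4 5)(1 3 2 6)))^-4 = ()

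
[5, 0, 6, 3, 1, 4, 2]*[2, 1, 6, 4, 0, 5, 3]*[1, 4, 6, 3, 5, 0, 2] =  [0, 6, 3, 5, 4, 1, 2]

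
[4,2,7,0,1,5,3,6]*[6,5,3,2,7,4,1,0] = [7,3,0,6,5,4,2,1]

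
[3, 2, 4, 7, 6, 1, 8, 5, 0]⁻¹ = [8, 5, 1, 0, 2, 7, 4, 3, 6]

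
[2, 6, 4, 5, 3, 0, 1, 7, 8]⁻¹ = [5, 6, 0, 4, 2, 3, 1, 7, 8]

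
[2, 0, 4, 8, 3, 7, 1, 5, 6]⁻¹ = [1, 6, 0, 4, 2, 7, 8, 5, 3]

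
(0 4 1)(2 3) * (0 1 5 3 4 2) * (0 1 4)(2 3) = (0 3 1 4 5 2)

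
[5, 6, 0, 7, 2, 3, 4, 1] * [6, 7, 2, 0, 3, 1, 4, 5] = [1, 4, 6, 5, 2, 0, 3, 7]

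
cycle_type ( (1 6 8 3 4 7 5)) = 7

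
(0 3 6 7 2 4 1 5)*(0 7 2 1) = (0 3 6 2 4)(1 5 7)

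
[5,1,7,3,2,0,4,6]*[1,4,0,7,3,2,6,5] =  [2,4,5,7,0,1,3,6]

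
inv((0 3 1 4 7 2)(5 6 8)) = (0 2 7 4 1 3)(5 8 6)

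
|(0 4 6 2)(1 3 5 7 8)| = 20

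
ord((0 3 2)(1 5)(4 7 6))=6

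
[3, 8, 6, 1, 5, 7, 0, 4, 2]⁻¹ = [6, 3, 8, 0, 7, 4, 2, 5, 1]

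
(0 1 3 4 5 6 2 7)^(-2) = (0 2 5 3)(1 7 6 4)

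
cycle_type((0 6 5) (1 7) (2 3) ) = 2^2.3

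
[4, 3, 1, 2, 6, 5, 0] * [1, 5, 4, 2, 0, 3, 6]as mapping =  [0→0, 1→2, 2→5, 3→4, 4→6, 5→3, 6→1]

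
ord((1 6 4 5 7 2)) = 6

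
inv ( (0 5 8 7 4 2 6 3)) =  (0 3 6 2 4 7 8 5)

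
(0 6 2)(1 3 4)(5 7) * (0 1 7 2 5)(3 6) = (0 3 4 7)(1 6 5 2)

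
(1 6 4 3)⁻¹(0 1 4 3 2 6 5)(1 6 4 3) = (0 6 3 1 2 4 5)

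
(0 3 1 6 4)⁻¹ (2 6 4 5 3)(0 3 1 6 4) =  (0 5 1 2 4)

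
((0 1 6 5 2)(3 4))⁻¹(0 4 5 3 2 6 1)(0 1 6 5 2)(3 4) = (0 5 6 1 3 2 4)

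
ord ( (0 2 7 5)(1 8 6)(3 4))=12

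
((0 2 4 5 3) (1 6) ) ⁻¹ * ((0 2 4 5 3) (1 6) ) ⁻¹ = (0 5 2 3 4) 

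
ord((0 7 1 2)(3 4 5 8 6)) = 20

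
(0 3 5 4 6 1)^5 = (0 1 6 4 5 3)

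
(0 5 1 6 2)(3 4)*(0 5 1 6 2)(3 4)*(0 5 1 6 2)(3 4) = (0 6 5 2 1)(3 4)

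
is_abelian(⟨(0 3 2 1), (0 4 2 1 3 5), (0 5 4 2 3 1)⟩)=no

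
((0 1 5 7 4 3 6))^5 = (0 3 7 1 6 4 5)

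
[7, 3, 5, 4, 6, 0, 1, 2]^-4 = [0, 1, 2, 3, 4, 5, 6, 7]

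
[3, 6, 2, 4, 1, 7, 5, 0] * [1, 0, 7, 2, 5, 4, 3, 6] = [2, 3, 7, 5, 0, 6, 4, 1]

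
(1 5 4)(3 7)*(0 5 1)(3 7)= (0 5 4)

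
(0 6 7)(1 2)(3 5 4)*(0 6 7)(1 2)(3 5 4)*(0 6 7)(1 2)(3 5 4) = (1 2)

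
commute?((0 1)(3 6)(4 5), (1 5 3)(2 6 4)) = no:(0 1)(3 6)(4 5) * (1 5 3)(2 6 4) = (0 5 2 6 1)(3 4), (1 5 3)(2 6 4) * (0 1)(3 6)(4 5) = (0 1 4 2 3)(5 6)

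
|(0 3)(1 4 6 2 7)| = 10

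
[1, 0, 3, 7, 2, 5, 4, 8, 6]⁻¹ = [1, 0, 4, 2, 6, 5, 8, 3, 7]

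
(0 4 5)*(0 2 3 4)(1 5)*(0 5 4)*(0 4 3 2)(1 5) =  (0 1 3 4 5)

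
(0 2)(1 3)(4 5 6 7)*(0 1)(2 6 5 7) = (0 6 2 1 3)(4 7)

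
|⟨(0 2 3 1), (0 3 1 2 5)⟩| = 120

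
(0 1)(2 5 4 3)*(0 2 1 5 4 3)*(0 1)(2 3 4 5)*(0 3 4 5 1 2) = (1 4 2)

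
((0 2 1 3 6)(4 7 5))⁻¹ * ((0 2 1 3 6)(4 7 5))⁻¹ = (0 3 2 6 1)(4 7 5)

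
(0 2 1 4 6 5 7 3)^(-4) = (0 6)(1 7)(2 5)(3 4)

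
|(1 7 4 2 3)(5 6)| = 10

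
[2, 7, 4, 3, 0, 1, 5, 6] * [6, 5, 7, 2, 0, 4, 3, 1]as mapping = [0→7, 1→1, 2→0, 3→2, 4→6, 5→5, 6→4, 7→3]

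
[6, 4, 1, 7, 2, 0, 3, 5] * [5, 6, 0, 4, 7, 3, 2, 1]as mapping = [0→2, 1→7, 2→6, 3→1, 4→0, 5→5, 6→4, 7→3]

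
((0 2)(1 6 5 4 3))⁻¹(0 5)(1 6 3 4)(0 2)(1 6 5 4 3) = (1 3 6 5)(2 4)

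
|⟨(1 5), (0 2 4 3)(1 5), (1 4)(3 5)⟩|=720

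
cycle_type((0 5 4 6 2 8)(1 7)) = 2.6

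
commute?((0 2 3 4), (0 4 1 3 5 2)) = no:(0 2 3 4)*(0 4 1 3 5 2) = (1 3)(2 5), (0 4 1 3 5 2)*(0 2 3 4) = (1 4)(3 5)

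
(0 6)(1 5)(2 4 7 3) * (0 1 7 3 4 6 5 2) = (0 5 7 4 3)(1 2 6)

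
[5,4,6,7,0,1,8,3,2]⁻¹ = [4,5,8,7,1,0,2,3,6]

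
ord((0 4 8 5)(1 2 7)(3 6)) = 12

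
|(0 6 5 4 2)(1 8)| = 10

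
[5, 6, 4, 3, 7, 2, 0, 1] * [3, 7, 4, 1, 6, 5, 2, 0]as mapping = [0→5, 1→2, 2→6, 3→1, 4→0, 5→4, 6→3, 7→7]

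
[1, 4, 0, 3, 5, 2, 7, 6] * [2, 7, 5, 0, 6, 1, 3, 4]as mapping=[0→7, 1→6, 2→2, 3→0, 4→1, 5→5, 6→4, 7→3]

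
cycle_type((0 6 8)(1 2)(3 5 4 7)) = 2.3.4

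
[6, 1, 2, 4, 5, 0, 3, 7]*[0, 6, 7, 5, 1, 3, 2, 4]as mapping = [0→2, 1→6, 2→7, 3→1, 4→3, 5→0, 6→5, 7→4]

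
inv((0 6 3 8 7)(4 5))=(0 7 8 3 6)(4 5)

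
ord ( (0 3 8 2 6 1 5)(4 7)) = 14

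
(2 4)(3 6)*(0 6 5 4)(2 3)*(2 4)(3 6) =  (0 3 5 2)(4 6)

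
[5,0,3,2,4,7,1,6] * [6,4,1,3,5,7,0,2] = [7,6,3,1,5,2,4,0]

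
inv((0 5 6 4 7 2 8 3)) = (0 3 8 2 7 4 6 5)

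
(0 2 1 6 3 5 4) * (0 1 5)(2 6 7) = (0 6 3)(1 7 2 5 4)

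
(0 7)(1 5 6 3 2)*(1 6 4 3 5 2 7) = (0 1 2 6 5 4 3 7)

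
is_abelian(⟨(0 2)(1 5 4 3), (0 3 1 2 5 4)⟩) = no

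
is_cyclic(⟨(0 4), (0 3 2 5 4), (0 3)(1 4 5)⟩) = no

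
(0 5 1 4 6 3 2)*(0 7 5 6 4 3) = (0 6)(1 3 2 7 5)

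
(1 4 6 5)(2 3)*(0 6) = (0 6 5 1 4)(2 3)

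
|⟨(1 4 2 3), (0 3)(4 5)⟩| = 48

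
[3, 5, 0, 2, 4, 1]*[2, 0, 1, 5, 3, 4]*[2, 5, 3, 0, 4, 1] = [1, 4, 3, 5, 0, 2]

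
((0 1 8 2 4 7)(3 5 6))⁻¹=(0 7 4 2 8 1)(3 6 5)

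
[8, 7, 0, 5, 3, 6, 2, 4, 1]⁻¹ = [2, 8, 6, 4, 7, 3, 5, 1, 0]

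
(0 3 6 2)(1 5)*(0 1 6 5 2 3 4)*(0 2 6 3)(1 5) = (0 4 2 5 3 1 6)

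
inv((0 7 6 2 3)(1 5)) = (0 3 2 6 7)(1 5)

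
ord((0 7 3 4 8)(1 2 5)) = 15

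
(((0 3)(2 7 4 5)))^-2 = (2 4)(5 7)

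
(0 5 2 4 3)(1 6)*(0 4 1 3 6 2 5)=(1 2)(3 4 6)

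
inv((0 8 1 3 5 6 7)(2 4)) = (0 7 6 5 3 1 8)(2 4)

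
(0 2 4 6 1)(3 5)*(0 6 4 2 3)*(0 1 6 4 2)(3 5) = (0 5 1 4 2)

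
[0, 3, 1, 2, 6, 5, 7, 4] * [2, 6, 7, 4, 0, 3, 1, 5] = [2, 4, 6, 7, 1, 3, 5, 0]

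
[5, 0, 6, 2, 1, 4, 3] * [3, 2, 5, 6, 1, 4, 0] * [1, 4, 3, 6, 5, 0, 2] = [5, 6, 1, 0, 3, 4, 2]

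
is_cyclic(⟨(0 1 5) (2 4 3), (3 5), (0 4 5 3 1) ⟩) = no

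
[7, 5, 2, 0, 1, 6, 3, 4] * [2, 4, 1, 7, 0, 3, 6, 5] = [5, 3, 1, 2, 4, 6, 7, 0]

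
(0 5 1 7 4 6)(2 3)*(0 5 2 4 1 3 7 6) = (0 2 7 1 6 5 3 4)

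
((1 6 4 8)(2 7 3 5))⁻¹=(1 8 4 6)(2 5 3 7)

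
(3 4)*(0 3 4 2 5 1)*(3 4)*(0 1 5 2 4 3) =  (0 3 4)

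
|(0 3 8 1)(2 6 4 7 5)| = 20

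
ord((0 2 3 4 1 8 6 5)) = 8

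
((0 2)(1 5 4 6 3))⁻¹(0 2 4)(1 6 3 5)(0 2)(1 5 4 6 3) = (0 6 2)(1 4 5 3)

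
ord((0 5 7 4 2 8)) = 6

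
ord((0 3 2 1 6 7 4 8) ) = 8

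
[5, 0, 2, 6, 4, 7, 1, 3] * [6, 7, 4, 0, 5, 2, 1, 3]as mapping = [0→2, 1→6, 2→4, 3→1, 4→5, 5→3, 6→7, 7→0]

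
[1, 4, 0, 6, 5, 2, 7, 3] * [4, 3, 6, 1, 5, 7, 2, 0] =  [3, 5, 4, 2, 7, 6, 0, 1]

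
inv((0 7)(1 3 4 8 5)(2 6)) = (0 7)(1 5 8 4 3)(2 6)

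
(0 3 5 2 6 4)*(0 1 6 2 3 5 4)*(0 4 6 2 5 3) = (0 3 6 4 1 2 5)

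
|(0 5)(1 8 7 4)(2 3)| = 4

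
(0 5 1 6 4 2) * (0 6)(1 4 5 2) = (0 2 6 5 4 1)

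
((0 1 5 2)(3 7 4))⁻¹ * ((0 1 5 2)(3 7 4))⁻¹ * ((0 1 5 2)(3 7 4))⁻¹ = (0 1 5 2)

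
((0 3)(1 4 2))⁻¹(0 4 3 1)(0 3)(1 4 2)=(0 4 3 2)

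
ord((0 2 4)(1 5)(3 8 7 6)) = 12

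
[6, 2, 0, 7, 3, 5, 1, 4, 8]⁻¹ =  [2, 6, 1, 4, 7, 5, 0, 3, 8]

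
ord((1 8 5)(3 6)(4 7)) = 6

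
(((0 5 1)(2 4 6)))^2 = (0 1 5)(2 6 4)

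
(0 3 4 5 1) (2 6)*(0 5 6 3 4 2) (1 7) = (0 4 6) (1 5 7) (2 3) 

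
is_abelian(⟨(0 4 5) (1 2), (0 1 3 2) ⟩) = no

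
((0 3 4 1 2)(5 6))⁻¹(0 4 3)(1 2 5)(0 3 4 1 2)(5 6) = (0 6 2)(1 4 3)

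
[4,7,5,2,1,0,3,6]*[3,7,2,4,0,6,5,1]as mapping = [0→0,1→1,2→6,3→2,4→7,5→3,6→4,7→5]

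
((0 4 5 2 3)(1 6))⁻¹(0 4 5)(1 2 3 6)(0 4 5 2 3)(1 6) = (0 1 6 3)(2 4 5)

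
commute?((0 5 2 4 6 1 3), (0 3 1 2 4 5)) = no:(0 5 2 4 6 1 3) * (0 3 1 2 4 5) = (2 5 4 6), (0 3 1 2 4 5) * (0 5 2 4 6 1 3) = (1 4 2 6)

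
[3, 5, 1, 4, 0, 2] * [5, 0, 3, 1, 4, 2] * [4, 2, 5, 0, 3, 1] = [2, 5, 4, 3, 1, 0]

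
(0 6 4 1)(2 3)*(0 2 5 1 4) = (0 6)(1 2 3 5)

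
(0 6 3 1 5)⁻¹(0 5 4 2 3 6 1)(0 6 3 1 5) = (0 4 2 1 3 5 6)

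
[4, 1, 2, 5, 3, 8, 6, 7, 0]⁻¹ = [8, 1, 2, 4, 0, 3, 6, 7, 5]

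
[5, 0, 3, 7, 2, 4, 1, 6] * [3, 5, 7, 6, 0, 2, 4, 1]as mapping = [0→2, 1→3, 2→6, 3→1, 4→7, 5→0, 6→5, 7→4]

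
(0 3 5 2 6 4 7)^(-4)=(0 2 7 5 4 3 6)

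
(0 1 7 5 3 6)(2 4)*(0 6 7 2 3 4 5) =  (0 1 2 5 4 3 7)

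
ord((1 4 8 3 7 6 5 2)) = 8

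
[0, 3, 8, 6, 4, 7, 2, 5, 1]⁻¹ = [0, 8, 6, 1, 4, 7, 3, 5, 2]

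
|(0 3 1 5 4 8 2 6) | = 8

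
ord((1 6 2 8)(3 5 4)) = 12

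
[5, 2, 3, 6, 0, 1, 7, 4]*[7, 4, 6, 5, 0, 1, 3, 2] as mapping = [0→1, 1→6, 2→5, 3→3, 4→7, 5→4, 6→2, 7→0] 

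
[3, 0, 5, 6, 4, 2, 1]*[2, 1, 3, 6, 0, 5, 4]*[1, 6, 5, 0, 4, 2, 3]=[3, 5, 2, 4, 1, 0, 6] 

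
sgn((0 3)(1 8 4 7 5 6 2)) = -1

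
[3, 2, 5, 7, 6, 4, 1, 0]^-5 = [3, 1, 2, 7, 4, 5, 6, 0]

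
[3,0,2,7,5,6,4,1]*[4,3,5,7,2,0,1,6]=[7,4,5,6,0,1,2,3] 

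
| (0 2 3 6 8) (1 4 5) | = 15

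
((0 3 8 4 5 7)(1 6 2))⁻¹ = (0 7 5 4 8 3)(1 2 6)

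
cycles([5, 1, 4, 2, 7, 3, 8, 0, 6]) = (0 5 3 2 4 7)(6 8)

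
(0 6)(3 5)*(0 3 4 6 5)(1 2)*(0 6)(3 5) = (0 3 6 5 4)(1 2)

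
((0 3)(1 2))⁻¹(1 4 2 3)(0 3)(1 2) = (0 2 4 1)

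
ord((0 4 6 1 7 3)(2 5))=6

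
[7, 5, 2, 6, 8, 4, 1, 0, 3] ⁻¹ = [7, 6, 2, 8, 5, 1, 3, 0, 4] 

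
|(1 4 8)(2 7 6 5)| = 12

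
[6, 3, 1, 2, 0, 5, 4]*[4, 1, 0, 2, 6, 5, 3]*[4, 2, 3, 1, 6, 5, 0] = [1, 3, 2, 4, 6, 5, 0]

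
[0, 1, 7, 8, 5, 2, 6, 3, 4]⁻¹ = [0, 1, 5, 7, 8, 4, 6, 2, 3]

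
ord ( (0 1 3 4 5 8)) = 6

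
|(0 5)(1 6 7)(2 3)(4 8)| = 6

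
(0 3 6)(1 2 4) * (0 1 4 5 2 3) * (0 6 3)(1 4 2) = (0 6 4 2 5 1)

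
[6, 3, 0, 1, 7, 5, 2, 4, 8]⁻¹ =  [2, 3, 6, 1, 7, 5, 0, 4, 8]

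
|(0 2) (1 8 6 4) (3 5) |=4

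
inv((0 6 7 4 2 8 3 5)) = (0 5 3 8 2 4 7 6)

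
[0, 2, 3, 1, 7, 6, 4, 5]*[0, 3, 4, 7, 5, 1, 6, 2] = [0, 4, 7, 3, 2, 6, 5, 1]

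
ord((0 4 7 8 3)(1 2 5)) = 15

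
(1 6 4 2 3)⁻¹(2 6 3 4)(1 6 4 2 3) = (1 2 3 4)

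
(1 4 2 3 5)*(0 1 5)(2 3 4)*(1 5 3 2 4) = (0 5 3)(1 4 2)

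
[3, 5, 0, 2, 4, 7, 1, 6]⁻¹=[2, 6, 3, 0, 4, 1, 7, 5]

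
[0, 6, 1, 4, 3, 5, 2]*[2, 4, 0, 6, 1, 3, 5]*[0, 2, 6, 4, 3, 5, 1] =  [6, 5, 3, 2, 1, 4, 0]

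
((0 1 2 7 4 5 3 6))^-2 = (0 3 4 2)(1 6 5 7)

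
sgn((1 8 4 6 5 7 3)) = 1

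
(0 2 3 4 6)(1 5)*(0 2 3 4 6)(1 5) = (0 3 6 2 4)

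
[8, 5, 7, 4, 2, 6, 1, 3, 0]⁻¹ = [8, 6, 4, 7, 3, 1, 5, 2, 0]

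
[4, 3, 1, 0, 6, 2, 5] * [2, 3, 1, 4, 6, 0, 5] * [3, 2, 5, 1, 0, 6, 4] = [4, 0, 1, 5, 6, 2, 3] 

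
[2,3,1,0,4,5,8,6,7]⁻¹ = [3,2,0,1,4,5,7,8,6]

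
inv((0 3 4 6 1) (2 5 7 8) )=(0 1 6 4 3) (2 8 7 5) 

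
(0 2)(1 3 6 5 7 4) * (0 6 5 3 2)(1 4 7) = (1 2 6 3 5)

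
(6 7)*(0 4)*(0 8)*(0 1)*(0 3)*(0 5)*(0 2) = (0 4 8 1 3 5 2)(6 7)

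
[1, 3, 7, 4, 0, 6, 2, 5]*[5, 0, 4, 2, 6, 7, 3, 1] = [0, 2, 1, 6, 5, 3, 4, 7]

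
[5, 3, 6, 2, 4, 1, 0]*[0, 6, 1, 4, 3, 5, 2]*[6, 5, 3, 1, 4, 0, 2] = [0, 4, 3, 5, 1, 2, 6] 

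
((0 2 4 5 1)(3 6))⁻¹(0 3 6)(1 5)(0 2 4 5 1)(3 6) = (0 1)(2 6 3)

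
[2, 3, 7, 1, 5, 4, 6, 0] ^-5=[2, 3, 7, 1, 5, 4, 6, 0] 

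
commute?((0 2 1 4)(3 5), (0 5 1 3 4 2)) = no:(0 2 1 4)(3 5)*(0 5 1 3 4 2) = (1 2 3)(4 5), (0 5 1 3 4 2)*(0 2 1 4)(3 5) = (0 3)(1 5 4)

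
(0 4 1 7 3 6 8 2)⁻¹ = (0 2 8 6 3 7 1 4)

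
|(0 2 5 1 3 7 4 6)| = 8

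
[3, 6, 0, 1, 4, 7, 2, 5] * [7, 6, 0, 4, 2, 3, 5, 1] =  [4, 5, 7, 6, 2, 1, 0, 3]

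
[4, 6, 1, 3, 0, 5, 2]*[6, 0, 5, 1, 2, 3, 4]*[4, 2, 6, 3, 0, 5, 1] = [6, 0, 4, 2, 1, 3, 5]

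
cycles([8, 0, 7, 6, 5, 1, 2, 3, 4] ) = (0 8 4 5 1)(2 7 3 6)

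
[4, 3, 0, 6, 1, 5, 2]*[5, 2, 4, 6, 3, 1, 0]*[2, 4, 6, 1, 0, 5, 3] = [1, 3, 5, 2, 6, 4, 0]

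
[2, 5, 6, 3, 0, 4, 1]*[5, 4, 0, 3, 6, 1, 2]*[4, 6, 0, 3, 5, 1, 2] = [4, 6, 0, 3, 1, 2, 5]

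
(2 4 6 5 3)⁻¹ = (2 3 5 6 4)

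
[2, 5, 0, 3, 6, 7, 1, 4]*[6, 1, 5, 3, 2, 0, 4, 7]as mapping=[0→5, 1→0, 2→6, 3→3, 4→4, 5→7, 6→1, 7→2]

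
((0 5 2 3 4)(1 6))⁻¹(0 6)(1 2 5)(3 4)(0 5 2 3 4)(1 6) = (0 4)(1 5)(2 6 3)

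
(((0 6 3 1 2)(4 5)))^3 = (0 1 6 2 3)(4 5)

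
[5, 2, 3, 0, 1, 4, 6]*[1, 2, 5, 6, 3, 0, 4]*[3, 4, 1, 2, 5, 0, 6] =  [3, 0, 6, 4, 1, 2, 5]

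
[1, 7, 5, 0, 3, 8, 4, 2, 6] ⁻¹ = [3, 0, 7, 4, 6, 2, 8, 1, 5] 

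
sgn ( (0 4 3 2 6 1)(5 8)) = 1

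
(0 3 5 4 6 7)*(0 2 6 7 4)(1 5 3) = (0 1 5)(2 6 4 7)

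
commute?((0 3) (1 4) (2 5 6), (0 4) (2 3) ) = no:(0 3) (1 4) (2 5 6) * (0 4) (2 3) = (0 2 5 6 3 4 1), (0 4) (2 3) * (0 3) (1 4) (2 5 6) = (0 1 4 3 5 6 2) 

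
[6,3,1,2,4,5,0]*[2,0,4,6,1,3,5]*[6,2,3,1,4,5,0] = [5,0,6,4,2,1,3]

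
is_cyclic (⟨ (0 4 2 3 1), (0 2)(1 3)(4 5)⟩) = no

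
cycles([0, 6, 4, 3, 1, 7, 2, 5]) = (1 6 2 4)(5 7)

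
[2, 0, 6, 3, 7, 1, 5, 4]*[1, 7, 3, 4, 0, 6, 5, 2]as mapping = [0→3, 1→1, 2→5, 3→4, 4→2, 5→7, 6→6, 7→0]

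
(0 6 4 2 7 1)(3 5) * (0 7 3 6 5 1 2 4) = (0 5 6)(1 7 2 3)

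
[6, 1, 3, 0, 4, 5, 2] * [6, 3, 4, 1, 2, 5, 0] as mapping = [0→0, 1→3, 2→1, 3→6, 4→2, 5→5, 6→4] 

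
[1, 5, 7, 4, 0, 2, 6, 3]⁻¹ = [4, 0, 5, 7, 3, 1, 6, 2]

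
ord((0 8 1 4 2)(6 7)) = 10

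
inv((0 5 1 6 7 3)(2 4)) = (0 3 7 6 1 5)(2 4)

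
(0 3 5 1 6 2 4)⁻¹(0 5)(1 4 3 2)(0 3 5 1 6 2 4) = (0 5 4 6)(1 3)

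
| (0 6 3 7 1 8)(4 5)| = 6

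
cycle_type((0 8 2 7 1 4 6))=7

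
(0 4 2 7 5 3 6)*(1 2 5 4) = (0 1 2 7 4 5 3 6)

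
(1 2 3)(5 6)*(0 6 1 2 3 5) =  (0 6)(1 3 2 5)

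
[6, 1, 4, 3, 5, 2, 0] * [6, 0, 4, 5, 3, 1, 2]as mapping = [0→2, 1→0, 2→3, 3→5, 4→1, 5→4, 6→6]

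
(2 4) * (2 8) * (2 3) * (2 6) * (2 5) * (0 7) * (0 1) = (0 7 1)(2 4 8 3 6 5)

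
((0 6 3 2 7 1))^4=(0 7 3)(1 2 6)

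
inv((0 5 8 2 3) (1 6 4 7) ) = (0 3 2 8 5) (1 7 4 6) 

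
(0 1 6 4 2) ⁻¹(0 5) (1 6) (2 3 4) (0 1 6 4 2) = (0 3 2) (1 5) (4 6) 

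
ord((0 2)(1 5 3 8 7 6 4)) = 14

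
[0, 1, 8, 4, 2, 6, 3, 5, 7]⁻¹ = [0, 1, 4, 6, 3, 7, 5, 8, 2]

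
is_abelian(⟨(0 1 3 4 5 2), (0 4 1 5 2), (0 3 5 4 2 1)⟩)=no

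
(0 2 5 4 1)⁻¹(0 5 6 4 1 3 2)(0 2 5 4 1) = (0 3 5 2 4 6 1)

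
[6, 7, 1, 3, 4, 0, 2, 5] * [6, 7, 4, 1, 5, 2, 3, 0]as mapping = [0→3, 1→0, 2→7, 3→1, 4→5, 5→6, 6→4, 7→2]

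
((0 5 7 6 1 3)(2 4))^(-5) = (0 5 7 6 1 3)(2 4)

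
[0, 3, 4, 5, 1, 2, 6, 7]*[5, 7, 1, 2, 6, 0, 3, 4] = [5, 2, 6, 0, 7, 1, 3, 4]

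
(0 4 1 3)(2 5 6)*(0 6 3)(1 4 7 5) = (0 7 5 3 6 2 1)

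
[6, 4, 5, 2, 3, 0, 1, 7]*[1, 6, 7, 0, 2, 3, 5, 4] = [5, 2, 3, 7, 0, 1, 6, 4]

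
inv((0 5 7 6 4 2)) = (0 2 4 6 7 5)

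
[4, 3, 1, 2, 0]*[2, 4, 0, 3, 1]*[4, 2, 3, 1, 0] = [2, 1, 0, 4, 3]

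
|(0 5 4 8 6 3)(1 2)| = 6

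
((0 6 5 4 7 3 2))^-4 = (0 4 2 5 3 6 7)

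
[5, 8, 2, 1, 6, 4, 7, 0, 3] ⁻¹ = [7, 3, 2, 8, 5, 0, 4, 6, 1] 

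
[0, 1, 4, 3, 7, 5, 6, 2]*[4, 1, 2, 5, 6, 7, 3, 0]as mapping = [0→4, 1→1, 2→6, 3→5, 4→0, 5→7, 6→3, 7→2]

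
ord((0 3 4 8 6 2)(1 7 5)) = 6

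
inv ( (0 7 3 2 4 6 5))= (0 5 6 4 2 3 7)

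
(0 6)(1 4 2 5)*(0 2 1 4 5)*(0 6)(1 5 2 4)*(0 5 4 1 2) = (0 5 2 6 1)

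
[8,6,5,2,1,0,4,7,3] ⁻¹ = [5,4,3,8,6,2,1,7,0] 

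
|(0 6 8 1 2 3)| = 6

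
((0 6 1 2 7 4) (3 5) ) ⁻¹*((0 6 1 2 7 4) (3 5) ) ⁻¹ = (0 7 1) (2 6 4) 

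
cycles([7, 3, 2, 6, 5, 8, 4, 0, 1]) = (0 7)(1 3 6 4 5 8)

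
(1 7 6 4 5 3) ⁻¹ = (1 3 5 4 6 7) 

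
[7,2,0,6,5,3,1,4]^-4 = [3,4,5,0,1,2,7,6]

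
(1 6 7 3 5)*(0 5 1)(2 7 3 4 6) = (0 5)(1 2 7 4 6 3)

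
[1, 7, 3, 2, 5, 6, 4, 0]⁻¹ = [7, 0, 3, 2, 6, 4, 5, 1]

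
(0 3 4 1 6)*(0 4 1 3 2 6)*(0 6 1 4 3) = (0 2 1 6 3 4)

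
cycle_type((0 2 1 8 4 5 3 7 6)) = 9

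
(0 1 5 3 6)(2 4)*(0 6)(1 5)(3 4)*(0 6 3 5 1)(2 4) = (0 1)(2 5)(3 6)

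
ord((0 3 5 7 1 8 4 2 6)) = 9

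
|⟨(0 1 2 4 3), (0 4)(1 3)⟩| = 60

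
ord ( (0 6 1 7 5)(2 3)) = 10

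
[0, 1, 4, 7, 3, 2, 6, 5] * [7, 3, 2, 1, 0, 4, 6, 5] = [7, 3, 0, 5, 1, 2, 6, 4]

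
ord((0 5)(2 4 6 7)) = 4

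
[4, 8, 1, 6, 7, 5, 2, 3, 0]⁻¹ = [8, 2, 6, 7, 0, 5, 3, 4, 1]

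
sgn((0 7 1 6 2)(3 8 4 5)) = -1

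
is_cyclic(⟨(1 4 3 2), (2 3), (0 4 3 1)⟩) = no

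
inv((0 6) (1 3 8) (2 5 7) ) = (0 6) (1 8 3) (2 7 5) 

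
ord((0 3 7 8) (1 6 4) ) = 12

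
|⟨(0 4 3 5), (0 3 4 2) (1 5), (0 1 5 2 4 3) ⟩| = 720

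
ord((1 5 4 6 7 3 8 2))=8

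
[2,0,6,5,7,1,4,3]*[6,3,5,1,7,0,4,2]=[5,6,4,0,2,3,7,1]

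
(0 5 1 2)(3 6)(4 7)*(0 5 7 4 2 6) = (0 7 2 5 1 6 3)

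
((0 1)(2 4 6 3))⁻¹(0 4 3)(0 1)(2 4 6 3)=(1 6 2)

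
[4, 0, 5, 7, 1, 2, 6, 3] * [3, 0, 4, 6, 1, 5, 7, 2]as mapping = [0→1, 1→3, 2→5, 3→2, 4→0, 5→4, 6→7, 7→6]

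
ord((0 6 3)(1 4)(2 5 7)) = 6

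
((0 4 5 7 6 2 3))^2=(0 5 6 3 4 7 2)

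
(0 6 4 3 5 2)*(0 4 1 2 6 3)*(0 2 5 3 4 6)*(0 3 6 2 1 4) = (1 5 3 6 4)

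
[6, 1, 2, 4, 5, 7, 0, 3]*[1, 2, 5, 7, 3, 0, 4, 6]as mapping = [0→4, 1→2, 2→5, 3→3, 4→0, 5→6, 6→1, 7→7]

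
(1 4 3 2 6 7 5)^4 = (1 6 4 7 3 5 2)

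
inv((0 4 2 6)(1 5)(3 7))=(0 6 2 4)(1 5)(3 7)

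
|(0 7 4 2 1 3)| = 6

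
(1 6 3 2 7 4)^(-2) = (1 7 3)(2 6 4)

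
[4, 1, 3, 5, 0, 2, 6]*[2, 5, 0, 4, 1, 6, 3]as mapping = [0→1, 1→5, 2→4, 3→6, 4→2, 5→0, 6→3]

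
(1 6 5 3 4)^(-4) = (1 6 5 3 4)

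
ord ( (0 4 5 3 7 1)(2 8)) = 6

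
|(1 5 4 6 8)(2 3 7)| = 15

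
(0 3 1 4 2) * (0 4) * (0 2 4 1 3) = (1 2)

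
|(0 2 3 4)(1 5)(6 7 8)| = 12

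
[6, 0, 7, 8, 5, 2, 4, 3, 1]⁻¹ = [1, 8, 5, 7, 6, 4, 0, 2, 3]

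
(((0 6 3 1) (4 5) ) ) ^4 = () 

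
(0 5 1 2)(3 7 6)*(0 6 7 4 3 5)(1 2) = (2 6 5)(3 4)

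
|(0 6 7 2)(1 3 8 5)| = 4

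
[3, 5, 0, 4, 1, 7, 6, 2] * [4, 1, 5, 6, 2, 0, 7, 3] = [6, 0, 4, 2, 1, 3, 7, 5]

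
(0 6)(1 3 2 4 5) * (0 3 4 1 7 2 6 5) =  (0 5 7 2 1 4)(3 6)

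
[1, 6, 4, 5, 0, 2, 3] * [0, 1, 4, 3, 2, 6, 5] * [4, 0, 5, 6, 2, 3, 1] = [0, 3, 5, 1, 4, 2, 6]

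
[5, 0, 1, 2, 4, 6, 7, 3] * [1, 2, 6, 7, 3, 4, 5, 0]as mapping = [0→4, 1→1, 2→2, 3→6, 4→3, 5→5, 6→0, 7→7]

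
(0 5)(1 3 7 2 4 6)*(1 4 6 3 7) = (0 5)(1 7 2 6 4 3)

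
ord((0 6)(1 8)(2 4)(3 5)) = 2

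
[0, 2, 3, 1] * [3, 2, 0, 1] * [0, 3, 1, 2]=[2, 0, 3, 1]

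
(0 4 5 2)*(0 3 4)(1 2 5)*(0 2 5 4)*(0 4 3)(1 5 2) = (0 1 2)(3 4 5)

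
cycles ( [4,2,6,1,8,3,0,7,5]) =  (0 4 8 5 3 1 2 6)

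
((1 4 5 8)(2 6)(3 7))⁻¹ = (1 8 5 4)(2 6)(3 7)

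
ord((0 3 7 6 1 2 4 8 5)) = 9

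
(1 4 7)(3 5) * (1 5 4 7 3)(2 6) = (1 7 5)(2 6)(3 4)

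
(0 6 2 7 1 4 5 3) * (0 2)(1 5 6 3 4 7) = (0 3 2 1 7 5 4 6)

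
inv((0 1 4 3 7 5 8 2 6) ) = (0 6 2 8 5 7 3 4 1) 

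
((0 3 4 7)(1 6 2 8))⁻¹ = (0 7 4 3)(1 8 2 6)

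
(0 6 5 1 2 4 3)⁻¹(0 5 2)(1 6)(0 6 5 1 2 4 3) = (1 4 6)(2 5)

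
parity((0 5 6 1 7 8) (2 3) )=even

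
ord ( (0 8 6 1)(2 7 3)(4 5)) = 12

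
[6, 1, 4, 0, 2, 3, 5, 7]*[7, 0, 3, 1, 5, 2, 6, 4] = [6, 0, 5, 7, 3, 1, 2, 4]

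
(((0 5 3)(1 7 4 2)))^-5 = (0 5 3)(1 2 4 7)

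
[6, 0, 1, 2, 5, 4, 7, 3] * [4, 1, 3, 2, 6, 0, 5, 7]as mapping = [0→5, 1→4, 2→1, 3→3, 4→0, 5→6, 6→7, 7→2]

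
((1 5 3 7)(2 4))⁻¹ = (1 7 3 5)(2 4)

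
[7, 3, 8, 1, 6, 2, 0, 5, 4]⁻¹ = [6, 3, 5, 1, 8, 7, 4, 0, 2]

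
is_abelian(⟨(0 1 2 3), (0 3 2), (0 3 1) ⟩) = no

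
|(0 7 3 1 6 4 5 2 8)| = 9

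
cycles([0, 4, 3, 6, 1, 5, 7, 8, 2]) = (1 4)(2 3 6 7 8)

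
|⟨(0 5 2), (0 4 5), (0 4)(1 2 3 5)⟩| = 360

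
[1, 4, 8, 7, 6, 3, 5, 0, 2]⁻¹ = [7, 0, 8, 5, 1, 6, 4, 3, 2]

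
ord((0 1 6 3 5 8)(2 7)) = 6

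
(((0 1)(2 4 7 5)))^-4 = ()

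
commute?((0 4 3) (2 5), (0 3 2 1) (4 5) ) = no:(0 4 3) (2 5)*(0 3 2 1) (4 5) = (0 5 1) (2 4), (0 3 2 1) (4 5)*(0 4 3) (2 5) = (1 4 2) (3 5) 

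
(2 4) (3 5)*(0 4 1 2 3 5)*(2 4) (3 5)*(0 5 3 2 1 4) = (0 1) (2 4 3 5) 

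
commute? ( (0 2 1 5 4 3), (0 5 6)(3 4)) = no: (0 2 1 5 4 3) * (0 5 6)(3 4) = (0 2 1 6)(3 5), (0 5 6)(3 4) * (0 2 1 5 4 3) = (0 4)(1 5 6 2)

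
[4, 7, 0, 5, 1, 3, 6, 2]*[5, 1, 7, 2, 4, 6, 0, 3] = [4, 3, 5, 6, 1, 2, 0, 7]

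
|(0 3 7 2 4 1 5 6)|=8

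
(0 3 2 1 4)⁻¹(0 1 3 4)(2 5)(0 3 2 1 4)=(0 3 4 2)(1 5)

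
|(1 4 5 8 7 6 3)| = 7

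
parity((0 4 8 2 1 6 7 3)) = odd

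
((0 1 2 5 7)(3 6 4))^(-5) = (3 6 4)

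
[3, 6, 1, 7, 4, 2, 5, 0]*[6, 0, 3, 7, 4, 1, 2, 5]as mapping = [0→7, 1→2, 2→0, 3→5, 4→4, 5→3, 6→1, 7→6]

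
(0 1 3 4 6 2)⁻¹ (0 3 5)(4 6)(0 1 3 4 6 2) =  (1 4 5)(2 6)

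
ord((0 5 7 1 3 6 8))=7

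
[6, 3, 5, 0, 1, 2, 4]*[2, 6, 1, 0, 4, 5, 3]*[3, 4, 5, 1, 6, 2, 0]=[1, 3, 2, 5, 0, 4, 6]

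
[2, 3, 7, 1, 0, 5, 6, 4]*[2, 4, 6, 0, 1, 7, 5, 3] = [6, 0, 3, 4, 2, 7, 5, 1]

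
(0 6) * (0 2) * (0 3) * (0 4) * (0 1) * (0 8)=(0 6 2 3 4 1 8)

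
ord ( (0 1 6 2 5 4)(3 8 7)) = 6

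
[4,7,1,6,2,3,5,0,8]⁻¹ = [7,2,4,5,0,6,3,1,8]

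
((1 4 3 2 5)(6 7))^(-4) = (1 4 3 2 5)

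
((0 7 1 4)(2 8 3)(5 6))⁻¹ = (0 4 1 7)(2 3 8)(5 6)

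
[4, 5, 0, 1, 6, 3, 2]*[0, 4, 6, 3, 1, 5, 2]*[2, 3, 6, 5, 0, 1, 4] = [3, 1, 2, 0, 6, 5, 4]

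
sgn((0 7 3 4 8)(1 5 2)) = 1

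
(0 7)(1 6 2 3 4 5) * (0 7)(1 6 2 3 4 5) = (1 2 4)(3 5 6)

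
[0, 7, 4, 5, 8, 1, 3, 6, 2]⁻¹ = [0, 5, 8, 6, 2, 3, 7, 1, 4]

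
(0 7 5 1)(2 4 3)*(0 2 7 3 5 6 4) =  (0 3 7 6 4 5 1 2)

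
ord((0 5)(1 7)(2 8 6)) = 6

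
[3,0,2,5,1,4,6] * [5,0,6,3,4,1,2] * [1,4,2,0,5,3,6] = [0,3,6,4,1,5,2]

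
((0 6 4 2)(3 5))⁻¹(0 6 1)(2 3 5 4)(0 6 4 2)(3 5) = (0 5 3 2)(1 6 4)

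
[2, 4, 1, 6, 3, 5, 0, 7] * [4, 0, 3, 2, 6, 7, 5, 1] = [3, 6, 0, 5, 2, 7, 4, 1]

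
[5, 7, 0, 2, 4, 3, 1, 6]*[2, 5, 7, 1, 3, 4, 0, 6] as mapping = [0→4, 1→6, 2→2, 3→7, 4→3, 5→1, 6→5, 7→0] 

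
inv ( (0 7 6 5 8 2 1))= (0 1 2 8 5 6 7)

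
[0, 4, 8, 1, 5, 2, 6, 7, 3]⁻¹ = [0, 3, 5, 8, 1, 4, 6, 7, 2]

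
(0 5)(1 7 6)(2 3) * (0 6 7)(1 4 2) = (0 5 6 4 2 3 1)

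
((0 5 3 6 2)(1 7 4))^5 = (1 4 7)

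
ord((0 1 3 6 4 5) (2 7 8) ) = 6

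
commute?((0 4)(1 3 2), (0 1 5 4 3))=no:(0 4)(1 3 2) * (0 1 5 4 3)=(0 3 2 5 4 1), (0 1 5 4 3) * (0 4)(1 3 2)=(0 3 4 2 1 5)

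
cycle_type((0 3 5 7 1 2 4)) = 7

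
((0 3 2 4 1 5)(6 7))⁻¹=(0 5 1 4 2 3)(6 7)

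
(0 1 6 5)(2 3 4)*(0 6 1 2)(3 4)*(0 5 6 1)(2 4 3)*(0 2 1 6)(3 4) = (0 3 1 2 4 5 6)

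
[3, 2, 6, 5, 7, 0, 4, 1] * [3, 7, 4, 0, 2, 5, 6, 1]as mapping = [0→0, 1→4, 2→6, 3→5, 4→1, 5→3, 6→2, 7→7]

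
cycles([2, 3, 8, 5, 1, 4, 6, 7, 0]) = (0 2 8) (1 3 5 4) 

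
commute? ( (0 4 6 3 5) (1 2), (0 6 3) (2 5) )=no: (0 4 6 3 5) (1 2) * (0 6 3) (2 5)=(0 4 3 2 1 5 6), (0 6 3) (2 5) * (0 4 6 3 5) (1 2)=(0 3 4 6 5 1 2) 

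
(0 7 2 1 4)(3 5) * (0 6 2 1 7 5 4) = (0 5 3 4 6 2 7 1)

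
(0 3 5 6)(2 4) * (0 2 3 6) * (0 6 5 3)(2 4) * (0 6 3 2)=(0 5 3 2)(4 6)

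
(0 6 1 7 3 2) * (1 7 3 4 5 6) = (0 1 3 2)(4 5 6 7)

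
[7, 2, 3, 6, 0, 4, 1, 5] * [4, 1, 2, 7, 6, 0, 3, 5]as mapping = [0→5, 1→2, 2→7, 3→3, 4→4, 5→6, 6→1, 7→0]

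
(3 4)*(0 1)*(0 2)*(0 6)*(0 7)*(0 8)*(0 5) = (0 1 2 6 7 8 5)(3 4)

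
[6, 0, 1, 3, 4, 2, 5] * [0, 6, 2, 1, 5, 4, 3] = [3, 0, 6, 1, 5, 2, 4]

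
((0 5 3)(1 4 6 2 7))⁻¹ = (0 3 5)(1 7 2 6 4)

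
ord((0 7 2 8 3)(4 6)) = 10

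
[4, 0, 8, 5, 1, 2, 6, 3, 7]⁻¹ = [1, 4, 5, 7, 0, 3, 6, 8, 2]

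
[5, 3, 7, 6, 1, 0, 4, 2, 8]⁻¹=[5, 4, 7, 1, 6, 0, 3, 2, 8]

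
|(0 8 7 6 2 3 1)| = 7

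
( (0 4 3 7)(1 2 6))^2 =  (0 3)(1 6 2)(4 7)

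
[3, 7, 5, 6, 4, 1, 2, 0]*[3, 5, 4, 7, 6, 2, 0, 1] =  [7, 1, 2, 0, 6, 5, 4, 3]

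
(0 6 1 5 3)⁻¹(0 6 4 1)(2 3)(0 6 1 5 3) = (0 2)(1 4 5 6)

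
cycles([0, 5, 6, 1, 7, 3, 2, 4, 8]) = (1 5 3)(2 6)(4 7)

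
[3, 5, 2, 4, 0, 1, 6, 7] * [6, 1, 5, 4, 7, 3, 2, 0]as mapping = [0→4, 1→3, 2→5, 3→7, 4→6, 5→1, 6→2, 7→0]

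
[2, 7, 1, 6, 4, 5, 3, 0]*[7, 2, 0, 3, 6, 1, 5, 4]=[0, 4, 2, 5, 6, 1, 3, 7]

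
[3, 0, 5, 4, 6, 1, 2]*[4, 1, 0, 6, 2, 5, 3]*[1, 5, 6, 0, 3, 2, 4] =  [4, 3, 2, 6, 0, 5, 1]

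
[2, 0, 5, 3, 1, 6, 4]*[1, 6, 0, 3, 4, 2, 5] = [0, 1, 2, 3, 6, 5, 4]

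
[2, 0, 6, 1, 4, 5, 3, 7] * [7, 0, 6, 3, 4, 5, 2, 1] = [6, 7, 2, 0, 4, 5, 3, 1]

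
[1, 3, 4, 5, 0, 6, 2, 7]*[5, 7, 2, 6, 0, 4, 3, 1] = [7, 6, 0, 4, 5, 3, 2, 1]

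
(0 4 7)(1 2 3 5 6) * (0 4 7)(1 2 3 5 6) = (0 7 4)(1 3 6 2 5)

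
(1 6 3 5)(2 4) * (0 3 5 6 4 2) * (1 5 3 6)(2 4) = (0 6 3 1 2 4)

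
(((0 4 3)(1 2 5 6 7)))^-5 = (0 4 3)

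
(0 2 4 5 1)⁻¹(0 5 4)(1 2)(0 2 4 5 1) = (0 4)(1 5 2)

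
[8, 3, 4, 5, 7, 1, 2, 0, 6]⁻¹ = [7, 5, 6, 1, 2, 3, 8, 4, 0]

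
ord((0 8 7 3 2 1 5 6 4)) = 9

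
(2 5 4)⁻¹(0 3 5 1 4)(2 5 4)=(0 3 4 1 2)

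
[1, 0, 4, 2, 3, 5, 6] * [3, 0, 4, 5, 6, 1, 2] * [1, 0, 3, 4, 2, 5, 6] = [1, 4, 6, 2, 5, 0, 3]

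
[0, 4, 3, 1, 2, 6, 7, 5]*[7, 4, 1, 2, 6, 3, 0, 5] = [7, 6, 2, 4, 1, 0, 5, 3] 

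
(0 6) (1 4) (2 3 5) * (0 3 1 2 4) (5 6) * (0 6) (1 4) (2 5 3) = (0 3) (1 6 2 4 5) 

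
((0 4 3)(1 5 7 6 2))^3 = (1 6 5 2 7)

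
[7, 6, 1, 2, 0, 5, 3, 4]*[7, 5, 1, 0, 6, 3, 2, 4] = [4, 2, 5, 1, 7, 3, 0, 6]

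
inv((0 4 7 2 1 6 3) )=(0 3 6 1 2 7 4) 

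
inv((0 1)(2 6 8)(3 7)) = (0 1)(2 8 6)(3 7)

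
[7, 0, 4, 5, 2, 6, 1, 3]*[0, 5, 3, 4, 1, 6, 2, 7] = [7, 0, 1, 6, 3, 2, 5, 4]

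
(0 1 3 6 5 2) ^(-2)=(0 5 3) (1 2 6) 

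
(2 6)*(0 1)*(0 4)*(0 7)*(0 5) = (0 1 4 7 5)(2 6)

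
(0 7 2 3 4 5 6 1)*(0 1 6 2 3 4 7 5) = (0 5 2 4)(3 7)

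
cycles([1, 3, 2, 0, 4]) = (0 1 3)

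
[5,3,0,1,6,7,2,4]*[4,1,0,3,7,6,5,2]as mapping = [0→6,1→3,2→4,3→1,4→5,5→2,6→0,7→7]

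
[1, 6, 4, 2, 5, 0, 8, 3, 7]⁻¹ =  [5, 0, 3, 7, 2, 4, 1, 8, 6]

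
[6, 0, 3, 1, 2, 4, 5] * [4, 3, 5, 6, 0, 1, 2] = [2, 4, 6, 3, 5, 0, 1]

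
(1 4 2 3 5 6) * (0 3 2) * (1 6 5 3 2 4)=(0 2 4) 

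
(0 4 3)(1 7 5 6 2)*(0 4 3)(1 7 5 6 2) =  (0 3 4)(1 5 2 7 6)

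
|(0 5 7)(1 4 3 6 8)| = 15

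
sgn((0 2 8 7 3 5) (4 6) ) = 1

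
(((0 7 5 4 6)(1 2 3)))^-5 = (1 2 3)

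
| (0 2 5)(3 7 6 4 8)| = 15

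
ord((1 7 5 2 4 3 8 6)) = 8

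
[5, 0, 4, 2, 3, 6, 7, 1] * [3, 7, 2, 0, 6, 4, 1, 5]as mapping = [0→4, 1→3, 2→6, 3→2, 4→0, 5→1, 6→5, 7→7]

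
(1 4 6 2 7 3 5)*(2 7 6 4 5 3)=(1 5) (2 6 7) 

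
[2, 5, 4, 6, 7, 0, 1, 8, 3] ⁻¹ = [5, 6, 0, 8, 2, 1, 3, 4, 7] 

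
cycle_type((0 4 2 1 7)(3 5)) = 2.5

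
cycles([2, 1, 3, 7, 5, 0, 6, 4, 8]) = (0 2 3 7 4 5)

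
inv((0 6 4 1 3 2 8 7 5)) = (0 5 7 8 2 3 1 4 6)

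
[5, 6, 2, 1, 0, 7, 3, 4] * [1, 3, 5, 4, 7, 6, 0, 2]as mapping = [0→6, 1→0, 2→5, 3→3, 4→1, 5→2, 6→4, 7→7]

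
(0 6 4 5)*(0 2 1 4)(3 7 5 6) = (0 3 7 5 2 1 4 6)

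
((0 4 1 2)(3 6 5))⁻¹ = (0 2 1 4)(3 5 6)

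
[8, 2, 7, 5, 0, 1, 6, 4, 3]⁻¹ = [4, 5, 1, 8, 7, 3, 6, 2, 0]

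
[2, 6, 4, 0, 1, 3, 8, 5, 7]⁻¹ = [3, 4, 0, 5, 2, 7, 1, 8, 6]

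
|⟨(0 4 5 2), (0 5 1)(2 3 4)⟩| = 120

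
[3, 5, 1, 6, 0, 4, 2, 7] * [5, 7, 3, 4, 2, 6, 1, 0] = [4, 6, 7, 1, 5, 2, 3, 0] 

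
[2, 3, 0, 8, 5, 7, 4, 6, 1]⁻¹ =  [2, 8, 0, 1, 6, 4, 7, 5, 3]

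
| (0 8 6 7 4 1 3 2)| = 8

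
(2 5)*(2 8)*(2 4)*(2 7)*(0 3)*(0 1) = (0 3 1)(2 5 8 4 7)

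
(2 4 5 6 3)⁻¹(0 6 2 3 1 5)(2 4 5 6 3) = (0 3 4 2 1 6)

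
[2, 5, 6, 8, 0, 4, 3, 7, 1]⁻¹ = [4, 8, 0, 6, 5, 1, 2, 7, 3]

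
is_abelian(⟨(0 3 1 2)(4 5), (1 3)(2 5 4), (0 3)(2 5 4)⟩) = no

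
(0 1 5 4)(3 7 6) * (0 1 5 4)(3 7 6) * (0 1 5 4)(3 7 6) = (0 4 5 1)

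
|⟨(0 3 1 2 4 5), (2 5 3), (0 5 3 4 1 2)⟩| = 720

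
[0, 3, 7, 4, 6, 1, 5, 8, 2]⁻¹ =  [0, 5, 8, 1, 3, 6, 4, 2, 7]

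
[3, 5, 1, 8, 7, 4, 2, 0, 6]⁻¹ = [7, 2, 6, 0, 5, 1, 8, 4, 3]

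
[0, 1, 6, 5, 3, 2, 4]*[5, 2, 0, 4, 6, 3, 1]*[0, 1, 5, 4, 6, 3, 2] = [3, 5, 1, 4, 6, 0, 2]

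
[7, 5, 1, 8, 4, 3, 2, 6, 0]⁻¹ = [8, 2, 6, 5, 4, 1, 7, 0, 3]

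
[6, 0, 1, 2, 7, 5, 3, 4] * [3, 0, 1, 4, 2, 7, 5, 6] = [5, 3, 0, 1, 6, 7, 4, 2]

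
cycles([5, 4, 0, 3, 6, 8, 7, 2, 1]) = (0 5 8 1 4 6 7 2)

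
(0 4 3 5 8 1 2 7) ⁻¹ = (0 7 2 1 8 5 3 4) 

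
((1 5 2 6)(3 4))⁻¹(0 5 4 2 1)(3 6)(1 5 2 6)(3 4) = (0 2 3 6 5)(1 4)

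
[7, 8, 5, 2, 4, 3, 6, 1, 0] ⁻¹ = [8, 7, 3, 5, 4, 2, 6, 0, 1] 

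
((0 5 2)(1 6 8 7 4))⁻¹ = (0 2 5)(1 4 7 8 6)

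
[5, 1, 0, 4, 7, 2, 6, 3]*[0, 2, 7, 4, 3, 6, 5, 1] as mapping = [0→6, 1→2, 2→0, 3→3, 4→1, 5→7, 6→5, 7→4] 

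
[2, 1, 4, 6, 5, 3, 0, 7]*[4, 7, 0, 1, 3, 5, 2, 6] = [0, 7, 3, 2, 5, 1, 4, 6]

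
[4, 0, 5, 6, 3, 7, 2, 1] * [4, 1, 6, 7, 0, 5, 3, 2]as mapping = [0→0, 1→4, 2→5, 3→3, 4→7, 5→2, 6→6, 7→1]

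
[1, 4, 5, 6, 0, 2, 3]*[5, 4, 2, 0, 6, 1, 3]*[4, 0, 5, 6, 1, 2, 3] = [1, 3, 0, 6, 2, 5, 4]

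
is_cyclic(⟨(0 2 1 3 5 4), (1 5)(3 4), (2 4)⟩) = no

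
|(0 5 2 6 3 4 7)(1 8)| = 14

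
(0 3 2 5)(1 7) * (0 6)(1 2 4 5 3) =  (0 1 7 2 3 4 5 6)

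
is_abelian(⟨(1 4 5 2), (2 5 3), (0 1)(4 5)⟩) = no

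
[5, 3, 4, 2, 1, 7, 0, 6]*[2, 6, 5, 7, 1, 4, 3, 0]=[4, 7, 1, 5, 6, 0, 2, 3]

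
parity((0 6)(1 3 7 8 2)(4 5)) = even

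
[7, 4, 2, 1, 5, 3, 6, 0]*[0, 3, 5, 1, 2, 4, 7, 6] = [6, 2, 5, 3, 4, 1, 7, 0]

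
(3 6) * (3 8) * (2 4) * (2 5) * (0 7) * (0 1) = (0 7 1)(2 4 5)(3 6 8)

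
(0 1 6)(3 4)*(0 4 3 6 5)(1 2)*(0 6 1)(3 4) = (0 2)(1 5 6 3 4)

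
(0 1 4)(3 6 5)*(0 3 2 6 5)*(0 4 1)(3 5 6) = (2 3 6 4 5)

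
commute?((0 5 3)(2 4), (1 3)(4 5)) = no:(0 5 3)(2 4)*(1 3)(4 5) = (0 4 2 5 1 3), (1 3)(4 5)*(0 5 3)(2 4) = (0 5 2 4 3 1)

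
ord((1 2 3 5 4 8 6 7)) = 8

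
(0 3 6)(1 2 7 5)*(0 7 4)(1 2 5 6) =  (0 3 1 5 2 4)(6 7)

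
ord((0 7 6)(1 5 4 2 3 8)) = 6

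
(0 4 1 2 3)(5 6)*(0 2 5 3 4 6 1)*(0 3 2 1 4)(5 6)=(0 5 4 3 1 6 2)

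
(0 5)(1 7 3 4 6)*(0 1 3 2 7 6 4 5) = (1 6 3 5)(2 7)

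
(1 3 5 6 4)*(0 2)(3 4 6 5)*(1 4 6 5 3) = (0 2)(1 6 5 3)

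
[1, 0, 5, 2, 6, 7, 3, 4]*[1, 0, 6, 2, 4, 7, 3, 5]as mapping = [0→0, 1→1, 2→7, 3→6, 4→3, 5→5, 6→2, 7→4]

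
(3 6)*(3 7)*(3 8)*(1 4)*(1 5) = (1 4 5)(3 6 7 8)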